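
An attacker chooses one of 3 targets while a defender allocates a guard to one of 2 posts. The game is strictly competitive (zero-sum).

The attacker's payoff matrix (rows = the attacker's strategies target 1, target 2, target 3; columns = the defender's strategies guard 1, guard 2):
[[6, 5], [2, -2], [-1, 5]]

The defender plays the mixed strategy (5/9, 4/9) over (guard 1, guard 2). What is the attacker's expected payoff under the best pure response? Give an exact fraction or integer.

50/9

target 1: (6)·(5/9) + (5)·(4/9) = 50/9.
target 2: (2)·(5/9) + (-2)·(4/9) = 2/9.
target 3: (-1)·(5/9) + (5)·(4/9) = 5/3.
The best pure response is target 1 with expected payoff 50/9.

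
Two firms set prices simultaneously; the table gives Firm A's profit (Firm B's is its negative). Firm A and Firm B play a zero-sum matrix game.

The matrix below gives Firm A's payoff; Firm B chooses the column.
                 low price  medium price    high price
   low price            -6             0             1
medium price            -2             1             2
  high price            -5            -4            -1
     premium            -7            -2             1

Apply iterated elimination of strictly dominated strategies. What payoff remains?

-2

Row premium is strictly dominated by row medium price (-2>-7, 1>-2, 2>1); eliminate premium.
Column high price is strictly dominated by low price for Firm B (-6<1, -2<2, -5<-1); eliminate high price.
Row low price is strictly dominated by row medium price (-2>-6, 1>0); eliminate low price.
Row high price is strictly dominated by row medium price (-2>-5, 1>-4); eliminate high price.
Column medium price is strictly dominated by low price for Firm B (-2<1); eliminate medium price.
Only (medium price, low price) remains, with payoff -2.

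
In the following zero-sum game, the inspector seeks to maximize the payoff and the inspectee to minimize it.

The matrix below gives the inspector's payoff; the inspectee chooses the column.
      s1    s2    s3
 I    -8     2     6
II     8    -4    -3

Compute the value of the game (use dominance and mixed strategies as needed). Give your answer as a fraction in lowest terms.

Column s3 is strictly dominated by s2 for the inspectee (it gives the inspector more in every row).
The remaining 2×2 game on (I, II) × (s1, s2) has no saddle point. Let the inspector play I with probability p; indifference gives −8p + 8(1−p) = 2p − 4(1−p), so p = 6/11.
Similarly the inspectee's optimal q on s1 is 3/11, and the value is -8·(3/11) + (2)·(8/11) = -8/11.

-8/11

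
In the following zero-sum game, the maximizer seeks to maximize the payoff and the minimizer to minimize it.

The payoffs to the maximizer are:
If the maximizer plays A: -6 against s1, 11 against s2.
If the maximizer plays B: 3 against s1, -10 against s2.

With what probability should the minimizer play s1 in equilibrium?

Row minima are -6 and -10, so the maximizer's maximin is -6; column maxima are 3 and 11, so the minimizer's minimax is 3. These differ, so the equilibrium is in mixed strategies.
Let the minimizer play s1 with probability q. The maximizer is indifferent when −6q + 11(1−q) = 3q − 10(1−q), giving q = 7/10.

7/10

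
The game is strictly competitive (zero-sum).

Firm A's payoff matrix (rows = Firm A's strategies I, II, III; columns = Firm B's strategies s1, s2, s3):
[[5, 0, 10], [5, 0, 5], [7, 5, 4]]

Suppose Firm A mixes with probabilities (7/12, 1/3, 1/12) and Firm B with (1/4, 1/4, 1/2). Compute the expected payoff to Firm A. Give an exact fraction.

85/16

Against (1/4, 1/4, 1/2), each row's expected payoff is I: 25/4; II: 15/4; III: 5.
Taking the (7/12, 1/3, 1/12)-weighted average: (7/12)·(25/4) + (1/3)·(15/4) + (1/12)·(5) = 85/16.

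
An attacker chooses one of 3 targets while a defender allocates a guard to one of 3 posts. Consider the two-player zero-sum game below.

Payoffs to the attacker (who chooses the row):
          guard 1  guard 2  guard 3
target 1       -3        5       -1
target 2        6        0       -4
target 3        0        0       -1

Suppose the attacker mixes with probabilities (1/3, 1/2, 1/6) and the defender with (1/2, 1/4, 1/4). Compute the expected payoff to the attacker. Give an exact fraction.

19/24

Against (1/2, 1/4, 1/4), each row's expected payoff is target 1: -1/2; target 2: 2; target 3: -1/4.
Taking the (1/3, 1/2, 1/6)-weighted average: (1/3)·(-1/2) + (1/2)·(2) + (1/6)·(-1/4) = 19/24.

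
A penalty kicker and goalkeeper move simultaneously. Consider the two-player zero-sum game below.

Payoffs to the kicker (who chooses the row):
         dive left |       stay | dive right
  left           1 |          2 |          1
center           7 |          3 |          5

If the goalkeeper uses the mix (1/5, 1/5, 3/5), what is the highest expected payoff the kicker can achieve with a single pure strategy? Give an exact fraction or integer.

5

left: (1)·(1/5) + (2)·(1/5) + (1)·(3/5) = 6/5.
center: (7)·(1/5) + (3)·(1/5) + (5)·(3/5) = 5.
The best pure response is center with expected payoff 5.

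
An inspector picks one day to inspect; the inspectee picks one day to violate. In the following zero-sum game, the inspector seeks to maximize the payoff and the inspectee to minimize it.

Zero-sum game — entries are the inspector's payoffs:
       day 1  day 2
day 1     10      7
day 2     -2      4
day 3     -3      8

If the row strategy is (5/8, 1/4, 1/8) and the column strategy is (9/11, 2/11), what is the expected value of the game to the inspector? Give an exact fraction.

489/88

Against (9/11, 2/11), each row's expected payoff is day 1: 104/11; day 2: -10/11; day 3: -1.
Taking the (5/8, 1/4, 1/8)-weighted average: (5/8)·(104/11) + (1/4)·(-10/11) + (1/8)·(-1) = 489/88.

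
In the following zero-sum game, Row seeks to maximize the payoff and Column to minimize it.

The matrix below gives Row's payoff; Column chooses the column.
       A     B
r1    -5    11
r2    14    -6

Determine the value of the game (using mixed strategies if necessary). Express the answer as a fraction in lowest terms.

31/9

Row minima are -5 and -6, so Row's maximin is -5; column maxima are 14 and 11, so Column's minimax is 11. These differ, so the equilibrium is in mixed strategies.
Let Row play r1 with probability p. Column is indifferent when −5p + 14(1−p) = 11p − 6(1−p), giving p = 5/9.
Let Column play A with probability q. Row is indifferent when −5q + 11(1−q) = 14q − 6(1−q), giving q = 17/36.
The value is -5·(17/36) + (11)·(19/36) = 31/9.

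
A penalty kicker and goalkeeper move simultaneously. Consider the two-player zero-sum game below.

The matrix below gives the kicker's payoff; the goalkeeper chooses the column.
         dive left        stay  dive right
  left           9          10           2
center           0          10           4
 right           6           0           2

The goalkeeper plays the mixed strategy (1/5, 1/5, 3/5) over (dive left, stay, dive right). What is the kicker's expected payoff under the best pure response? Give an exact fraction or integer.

5

left: (9)·(1/5) + (10)·(1/5) + (2)·(3/5) = 5.
center: (0)·(1/5) + (10)·(1/5) + (4)·(3/5) = 22/5.
right: (6)·(1/5) + (0)·(1/5) + (2)·(3/5) = 12/5.
The best pure response is left with expected payoff 5.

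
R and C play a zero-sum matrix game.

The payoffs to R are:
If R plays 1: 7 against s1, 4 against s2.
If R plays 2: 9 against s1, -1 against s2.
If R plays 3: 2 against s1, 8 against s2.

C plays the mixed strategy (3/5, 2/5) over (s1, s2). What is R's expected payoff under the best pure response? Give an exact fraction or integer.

29/5

1: (7)·(3/5) + (4)·(2/5) = 29/5.
2: (9)·(3/5) + (-1)·(2/5) = 5.
3: (2)·(3/5) + (8)·(2/5) = 22/5.
The best pure response is 1 with expected payoff 29/5.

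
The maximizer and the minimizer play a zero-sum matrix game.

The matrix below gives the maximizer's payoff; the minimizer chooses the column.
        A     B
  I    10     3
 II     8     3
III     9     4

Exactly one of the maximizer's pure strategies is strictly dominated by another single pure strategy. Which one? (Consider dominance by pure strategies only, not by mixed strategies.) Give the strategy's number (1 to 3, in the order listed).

Compare II with III: 9 > 8, 4 > 3.
So III strictly dominates II for the maximizer; II is strictly dominated.

2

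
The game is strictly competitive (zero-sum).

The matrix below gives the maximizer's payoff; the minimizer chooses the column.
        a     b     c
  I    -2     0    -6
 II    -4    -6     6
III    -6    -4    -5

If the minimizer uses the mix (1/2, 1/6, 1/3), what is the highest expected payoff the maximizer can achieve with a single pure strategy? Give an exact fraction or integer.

I: (-2)·(1/2) + (0)·(1/6) + (-6)·(1/3) = -3.
II: (-4)·(1/2) + (-6)·(1/6) + (6)·(1/3) = -1.
III: (-6)·(1/2) + (-4)·(1/6) + (-5)·(1/3) = -16/3.
The best pure response is II with expected payoff -1.

-1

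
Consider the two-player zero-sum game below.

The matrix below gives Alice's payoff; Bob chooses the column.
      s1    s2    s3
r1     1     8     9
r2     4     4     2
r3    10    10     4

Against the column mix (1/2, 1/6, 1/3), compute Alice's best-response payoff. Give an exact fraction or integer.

r1: (1)·(1/2) + (8)·(1/6) + (9)·(1/3) = 29/6.
r2: (4)·(1/2) + (4)·(1/6) + (2)·(1/3) = 10/3.
r3: (10)·(1/2) + (10)·(1/6) + (4)·(1/3) = 8.
The best pure response is r3 with expected payoff 8.

8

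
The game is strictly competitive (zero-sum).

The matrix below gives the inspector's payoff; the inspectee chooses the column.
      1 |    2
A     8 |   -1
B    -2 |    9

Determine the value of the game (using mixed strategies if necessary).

Row minima are -1 and -2, so the inspector's maximin is -1; column maxima are 8 and 9, so the inspectee's minimax is 8. These differ, so the equilibrium is in mixed strategies.
Let the inspector play A with probability p. The inspectee is indifferent when 8p − 2(1−p) = −p + 9(1−p), giving p = 11/20.
Let the inspectee play 1 with probability q. The inspector is indifferent when 8q − (1−q) = −2q + 9(1−q), giving q = 1/2.
The value is 8·(1/2) + (-1)·(1/2) = 7/2.

7/2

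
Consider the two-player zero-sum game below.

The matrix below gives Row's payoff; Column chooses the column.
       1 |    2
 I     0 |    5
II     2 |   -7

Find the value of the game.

Row minima are 0 and -7, so Row's maximin is 0; column maxima are 2 and 5, so Column's minimax is 2. These differ, so the equilibrium is in mixed strategies.
Let Row play I with probability p. Column is indifferent when 2(1−p) = 5p − 7(1−p), giving p = 9/14.
Let Column play 1 with probability q. Row is indifferent when 5(1−q) = 2q − 7(1−q), giving q = 6/7.
The value is 0·(6/7) + (5)·(1/7) = 5/7.

5/7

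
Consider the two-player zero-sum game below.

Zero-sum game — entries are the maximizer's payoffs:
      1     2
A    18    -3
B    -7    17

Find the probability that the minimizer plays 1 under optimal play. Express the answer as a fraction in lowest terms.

4/9

Row minima are -3 and -7, so the maximizer's maximin is -3; column maxima are 18 and 17, so the minimizer's minimax is 17. These differ, so the equilibrium is in mixed strategies.
Let the minimizer play 1 with probability q. The maximizer is indifferent when 18q − 3(1−q) = −7q + 17(1−q), giving q = 4/9.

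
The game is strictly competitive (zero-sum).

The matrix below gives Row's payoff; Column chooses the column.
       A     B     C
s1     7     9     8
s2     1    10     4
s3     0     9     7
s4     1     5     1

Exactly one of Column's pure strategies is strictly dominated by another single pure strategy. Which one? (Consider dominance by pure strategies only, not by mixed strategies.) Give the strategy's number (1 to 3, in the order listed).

2

Column prefers columns that give Row less. Compare B with A: 7 < 9, 1 < 10, 0 < 9, 1 < 5.
So A strictly dominates B for Column; B is strictly dominated.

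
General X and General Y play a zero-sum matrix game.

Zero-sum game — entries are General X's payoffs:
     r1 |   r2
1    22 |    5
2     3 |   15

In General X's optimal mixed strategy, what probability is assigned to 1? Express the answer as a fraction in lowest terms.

Row minima are 5 and 3, so General X's maximin is 5; column maxima are 22 and 15, so General Y's minimax is 15. These differ, so the equilibrium is in mixed strategies.
Let General X play 1 with probability p. General Y is indifferent when 22p + 3(1−p) = 5p + 15(1−p), giving p = 12/29.

12/29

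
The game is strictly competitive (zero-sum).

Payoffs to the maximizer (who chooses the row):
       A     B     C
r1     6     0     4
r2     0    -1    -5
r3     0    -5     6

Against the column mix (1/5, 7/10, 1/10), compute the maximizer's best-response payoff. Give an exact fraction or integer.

r1: (6)·(1/5) + (0)·(7/10) + (4)·(1/10) = 8/5.
r2: (0)·(1/5) + (-1)·(7/10) + (-5)·(1/10) = -6/5.
r3: (0)·(1/5) + (-5)·(7/10) + (6)·(1/10) = -29/10.
The best pure response is r1 with expected payoff 8/5.

8/5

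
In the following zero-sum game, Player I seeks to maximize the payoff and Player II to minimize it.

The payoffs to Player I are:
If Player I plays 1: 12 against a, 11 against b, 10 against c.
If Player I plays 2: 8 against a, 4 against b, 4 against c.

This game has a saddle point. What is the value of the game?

Row minima: 10, 4 → Player I's maximin is 10.
Column maxima: 12, 11, 10 → Player II's minimax is 10.
They coincide at (1, c), so the value is 10.

10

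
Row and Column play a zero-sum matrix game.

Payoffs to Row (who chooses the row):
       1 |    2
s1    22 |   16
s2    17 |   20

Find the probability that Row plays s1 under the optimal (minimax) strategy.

1/3

Row minima are 16 and 17, so Row's maximin is 17; column maxima are 22 and 20, so Column's minimax is 20. These differ, so the equilibrium is in mixed strategies.
Let Row play s1 with probability p. Column is indifferent when 22p + 17(1−p) = 16p + 20(1−p), giving p = 1/3.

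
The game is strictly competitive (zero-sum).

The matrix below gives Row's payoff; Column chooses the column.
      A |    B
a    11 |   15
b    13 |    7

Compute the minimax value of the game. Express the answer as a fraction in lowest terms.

Row minima are 11 and 7, so Row's maximin is 11; column maxima are 13 and 15, so Column's minimax is 13. These differ, so the equilibrium is in mixed strategies.
Let Row play a with probability p. Column is indifferent when 11p + 13(1−p) = 15p + 7(1−p), giving p = 3/5.
Let Column play A with probability q. Row is indifferent when 11q + 15(1−q) = 13q + 7(1−q), giving q = 4/5.
The value is 11·(4/5) + (15)·(1/5) = 59/5.

59/5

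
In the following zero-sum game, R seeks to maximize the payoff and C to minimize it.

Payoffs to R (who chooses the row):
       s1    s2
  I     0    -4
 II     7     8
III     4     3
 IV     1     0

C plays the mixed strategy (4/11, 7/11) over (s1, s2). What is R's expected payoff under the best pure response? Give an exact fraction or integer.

I: (0)·(4/11) + (-4)·(7/11) = -28/11.
II: (7)·(4/11) + (8)·(7/11) = 84/11.
III: (4)·(4/11) + (3)·(7/11) = 37/11.
IV: (1)·(4/11) + (0)·(7/11) = 4/11.
The best pure response is II with expected payoff 84/11.

84/11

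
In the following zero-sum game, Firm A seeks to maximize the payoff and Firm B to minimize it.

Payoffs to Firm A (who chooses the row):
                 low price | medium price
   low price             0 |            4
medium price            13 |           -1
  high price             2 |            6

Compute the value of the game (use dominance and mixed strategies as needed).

40/9

Row low price is strictly dominated by row high price, so Firm A never plays it.
The remaining 2×2 game on (medium price, high price) × (low price, medium price) has no saddle point. Let Firm A play medium price with probability p; indifference gives 13p + 2(1−p) = −p + 6(1−p), so p = 2/9.
Similarly Firm B's optimal q on low price is 7/18, and the value is 13·(7/18) + (-1)·(11/18) = 40/9.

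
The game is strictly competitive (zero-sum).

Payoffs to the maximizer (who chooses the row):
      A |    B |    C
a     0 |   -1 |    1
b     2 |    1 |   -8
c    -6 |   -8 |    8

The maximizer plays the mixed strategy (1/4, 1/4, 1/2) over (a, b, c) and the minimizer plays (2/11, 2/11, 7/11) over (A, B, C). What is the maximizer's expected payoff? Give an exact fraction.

Against (2/11, 2/11, 7/11), each row's expected payoff is a: 5/11; b: -50/11; c: 28/11.
Taking the (1/4, 1/4, 1/2)-weighted average: (1/4)·(5/11) + (1/4)·(-50/11) + (1/2)·(28/11) = 1/4.

1/4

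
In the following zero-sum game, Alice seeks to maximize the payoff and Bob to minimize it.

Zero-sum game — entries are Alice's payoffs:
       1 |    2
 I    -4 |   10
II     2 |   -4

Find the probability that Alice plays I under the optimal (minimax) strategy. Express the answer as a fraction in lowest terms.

Row minima are -4 and -4, so Alice's maximin is -4; column maxima are 2 and 10, so Bob's minimax is 2. These differ, so the equilibrium is in mixed strategies.
Let Alice play I with probability p. Bob is indifferent when −4p + 2(1−p) = 10p − 4(1−p), giving p = 3/10.

3/10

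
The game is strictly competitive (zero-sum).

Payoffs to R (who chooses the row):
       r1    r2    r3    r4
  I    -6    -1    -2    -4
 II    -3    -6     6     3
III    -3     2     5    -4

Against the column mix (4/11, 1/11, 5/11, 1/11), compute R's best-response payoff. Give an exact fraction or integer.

15/11

I: (-6)·(4/11) + (-1)·(1/11) + (-2)·(5/11) + (-4)·(1/11) = -39/11.
II: (-3)·(4/11) + (-6)·(1/11) + (6)·(5/11) + (3)·(1/11) = 15/11.
III: (-3)·(4/11) + (2)·(1/11) + (5)·(5/11) + (-4)·(1/11) = 1.
The best pure response is II with expected payoff 15/11.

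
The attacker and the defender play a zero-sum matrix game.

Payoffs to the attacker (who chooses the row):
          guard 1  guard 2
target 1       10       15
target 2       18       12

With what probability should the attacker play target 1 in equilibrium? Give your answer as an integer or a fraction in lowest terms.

6/11

Row minima are 10 and 12, so the attacker's maximin is 12; column maxima are 18 and 15, so the defender's minimax is 15. These differ, so the equilibrium is in mixed strategies.
Let the attacker play target 1 with probability p. The defender is indifferent when 10p + 18(1−p) = 15p + 12(1−p), giving p = 6/11.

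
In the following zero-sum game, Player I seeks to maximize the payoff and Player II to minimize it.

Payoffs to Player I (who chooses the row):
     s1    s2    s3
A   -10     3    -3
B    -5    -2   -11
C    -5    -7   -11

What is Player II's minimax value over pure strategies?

The worst case (largest entry) in each column is s1: -5, s2: 3, s3: -3.
The best (smallest) of these is -5.

-5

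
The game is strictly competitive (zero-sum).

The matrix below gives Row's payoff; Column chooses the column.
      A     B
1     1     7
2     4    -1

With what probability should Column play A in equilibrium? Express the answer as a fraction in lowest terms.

8/11

Row minima are 1 and -1, so Row's maximin is 1; column maxima are 4 and 7, so Column's minimax is 4. These differ, so the equilibrium is in mixed strategies.
Let Column play A with probability q. Row is indifferent when q + 7(1−q) = 4q − (1−q), giving q = 8/11.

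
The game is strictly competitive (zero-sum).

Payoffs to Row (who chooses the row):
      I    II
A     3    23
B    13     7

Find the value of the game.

139/13

Row minima are 3 and 7, so Row's maximin is 7; column maxima are 13 and 23, so Column's minimax is 13. These differ, so the equilibrium is in mixed strategies.
Let Row play A with probability p. Column is indifferent when 3p + 13(1−p) = 23p + 7(1−p), giving p = 3/13.
Let Column play I with probability q. Row is indifferent when 3q + 23(1−q) = 13q + 7(1−q), giving q = 8/13.
The value is 3·(8/13) + (23)·(5/13) = 139/13.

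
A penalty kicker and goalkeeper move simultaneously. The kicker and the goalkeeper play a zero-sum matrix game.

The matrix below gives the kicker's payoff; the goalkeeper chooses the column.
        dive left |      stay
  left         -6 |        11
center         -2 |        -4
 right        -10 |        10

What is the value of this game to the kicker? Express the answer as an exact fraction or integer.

Row right is strictly dominated by row left, so the kicker never plays it.
The remaining 2×2 game on (left, center) × (dive left, stay) has no saddle point. Let the kicker play left with probability p; indifference gives −6p − 2(1−p) = 11p − 4(1−p), so p = 2/19.
Similarly the goalkeeper's optimal q on dive left is 15/19, and the value is -6·(15/19) + (11)·(4/19) = -46/19.

-46/19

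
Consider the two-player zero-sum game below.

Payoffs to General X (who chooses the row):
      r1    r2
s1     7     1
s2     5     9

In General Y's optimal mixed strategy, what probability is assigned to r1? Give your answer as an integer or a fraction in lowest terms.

4/5

Row minima are 1 and 5, so General X's maximin is 5; column maxima are 7 and 9, so General Y's minimax is 7. These differ, so the equilibrium is in mixed strategies.
Let General Y play r1 with probability q. General X is indifferent when 7q + (1−q) = 5q + 9(1−q), giving q = 4/5.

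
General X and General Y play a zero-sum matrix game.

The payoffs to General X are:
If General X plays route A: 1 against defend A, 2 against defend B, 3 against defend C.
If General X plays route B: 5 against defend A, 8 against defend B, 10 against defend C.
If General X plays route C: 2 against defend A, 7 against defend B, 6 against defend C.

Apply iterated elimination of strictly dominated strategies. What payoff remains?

Column defend B is strictly dominated by defend A for General Y (1<2, 5<8, 2<7); eliminate defend B.
Row route C is strictly dominated by row route B (5>2, 10>6); eliminate route C.
Row route A is strictly dominated by row route B (5>1, 10>3); eliminate route A.
Column defend C is strictly dominated by defend A for General Y (5<10); eliminate defend C.
Only (route B, defend A) remains, with payoff 5.

5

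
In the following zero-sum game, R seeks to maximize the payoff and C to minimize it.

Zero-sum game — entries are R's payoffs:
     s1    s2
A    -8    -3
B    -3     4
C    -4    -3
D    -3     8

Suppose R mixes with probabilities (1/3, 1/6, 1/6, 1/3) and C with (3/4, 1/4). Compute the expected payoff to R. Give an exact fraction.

-19/6

Against (3/4, 1/4), each row's expected payoff is A: -27/4; B: -5/4; C: -15/4; D: -1/4.
Taking the (1/3, 1/6, 1/6, 1/3)-weighted average: (1/3)·(-27/4) + (1/6)·(-5/4) + (1/6)·(-15/4) + (1/3)·(-1/4) = -19/6.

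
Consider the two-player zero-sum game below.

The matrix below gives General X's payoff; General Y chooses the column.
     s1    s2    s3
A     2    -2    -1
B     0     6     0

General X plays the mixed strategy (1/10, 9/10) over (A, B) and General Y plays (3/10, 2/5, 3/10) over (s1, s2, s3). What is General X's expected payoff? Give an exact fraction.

Against (3/10, 2/5, 3/10), each row's expected payoff is A: -1/2; B: 12/5.
Taking the (1/10, 9/10)-weighted average: (1/10)·(-1/2) + (9/10)·(12/5) = 211/100.

211/100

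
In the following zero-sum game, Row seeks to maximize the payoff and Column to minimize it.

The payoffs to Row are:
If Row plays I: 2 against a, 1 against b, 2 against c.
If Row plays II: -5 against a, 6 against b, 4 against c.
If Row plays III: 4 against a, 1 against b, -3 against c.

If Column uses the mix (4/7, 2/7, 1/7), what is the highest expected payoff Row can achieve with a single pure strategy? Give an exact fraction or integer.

I: (2)·(4/7) + (1)·(2/7) + (2)·(1/7) = 12/7.
II: (-5)·(4/7) + (6)·(2/7) + (4)·(1/7) = -4/7.
III: (4)·(4/7) + (1)·(2/7) + (-3)·(1/7) = 15/7.
The best pure response is III with expected payoff 15/7.

15/7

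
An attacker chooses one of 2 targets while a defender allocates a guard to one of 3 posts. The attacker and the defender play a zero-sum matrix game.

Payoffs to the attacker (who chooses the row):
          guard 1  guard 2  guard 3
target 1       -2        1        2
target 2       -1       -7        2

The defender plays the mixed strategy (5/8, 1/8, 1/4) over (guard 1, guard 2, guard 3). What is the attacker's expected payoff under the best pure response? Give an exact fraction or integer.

-5/8

target 1: (-2)·(5/8) + (1)·(1/8) + (2)·(1/4) = -5/8.
target 2: (-1)·(5/8) + (-7)·(1/8) + (2)·(1/4) = -1.
The best pure response is target 1 with expected payoff -5/8.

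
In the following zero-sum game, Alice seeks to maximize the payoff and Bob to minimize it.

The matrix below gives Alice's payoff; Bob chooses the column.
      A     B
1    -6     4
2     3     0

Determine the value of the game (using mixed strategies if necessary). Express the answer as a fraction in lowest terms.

Row minima are -6 and 0, so Alice's maximin is 0; column maxima are 3 and 4, so Bob's minimax is 3. These differ, so the equilibrium is in mixed strategies.
Let Alice play 1 with probability p. Bob is indifferent when −6p + 3(1−p) = 4p, giving p = 3/13.
Let Bob play A with probability q. Alice is indifferent when −6q + 4(1−q) = 3q, giving q = 4/13.
The value is -6·(4/13) + (4)·(9/13) = 12/13.

12/13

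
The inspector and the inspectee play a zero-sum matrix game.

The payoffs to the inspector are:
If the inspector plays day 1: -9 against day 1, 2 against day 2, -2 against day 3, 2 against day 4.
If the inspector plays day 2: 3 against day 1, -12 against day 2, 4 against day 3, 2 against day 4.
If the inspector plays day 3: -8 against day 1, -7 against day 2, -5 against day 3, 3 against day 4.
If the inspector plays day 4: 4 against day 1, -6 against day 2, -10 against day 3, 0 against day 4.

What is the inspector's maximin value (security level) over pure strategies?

-8

The worst-case payoff for each row is day 1: -9, day 2: -12, day 3: -8, day 4: -10.
The best of these is -8.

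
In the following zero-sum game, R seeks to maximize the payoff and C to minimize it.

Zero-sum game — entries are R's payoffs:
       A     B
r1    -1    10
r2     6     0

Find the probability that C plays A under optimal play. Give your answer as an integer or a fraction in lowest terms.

10/17

Row minima are -1 and 0, so R's maximin is 0; column maxima are 6 and 10, so C's minimax is 6. These differ, so the equilibrium is in mixed strategies.
Let C play A with probability q. R is indifferent when −q + 10(1−q) = 6q, giving q = 10/17.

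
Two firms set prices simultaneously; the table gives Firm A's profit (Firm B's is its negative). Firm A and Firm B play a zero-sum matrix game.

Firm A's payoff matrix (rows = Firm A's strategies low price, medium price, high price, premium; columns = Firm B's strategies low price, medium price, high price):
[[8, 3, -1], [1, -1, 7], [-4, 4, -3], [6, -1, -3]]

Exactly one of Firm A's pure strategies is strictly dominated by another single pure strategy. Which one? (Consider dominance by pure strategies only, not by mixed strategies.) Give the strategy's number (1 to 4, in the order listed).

4

Compare premium with low price: 8 > 6, 3 > -1, -1 > -3.
So low price strictly dominates premium for Firm A; premium is strictly dominated.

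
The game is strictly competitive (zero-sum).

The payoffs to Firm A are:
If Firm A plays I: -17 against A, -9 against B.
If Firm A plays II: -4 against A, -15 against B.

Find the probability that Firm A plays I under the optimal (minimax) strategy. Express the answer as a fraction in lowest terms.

11/19

Row minima are -17 and -15, so Firm A's maximin is -15; column maxima are -4 and -9, so Firm B's minimax is -9. These differ, so the equilibrium is in mixed strategies.
Let Firm A play I with probability p. Firm B is indifferent when −17p − 4(1−p) = −9p − 15(1−p), giving p = 11/19.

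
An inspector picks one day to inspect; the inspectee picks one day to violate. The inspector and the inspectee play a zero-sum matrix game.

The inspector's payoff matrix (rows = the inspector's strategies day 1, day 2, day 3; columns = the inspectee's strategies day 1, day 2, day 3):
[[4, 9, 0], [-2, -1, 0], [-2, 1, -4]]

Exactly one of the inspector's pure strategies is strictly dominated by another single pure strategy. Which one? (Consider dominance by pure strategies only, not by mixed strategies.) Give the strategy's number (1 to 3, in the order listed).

Compare day 3 with day 1: 4 > -2, 9 > 1, 0 > -4.
So day 1 strictly dominates day 3 for the inspector; day 3 is strictly dominated.

3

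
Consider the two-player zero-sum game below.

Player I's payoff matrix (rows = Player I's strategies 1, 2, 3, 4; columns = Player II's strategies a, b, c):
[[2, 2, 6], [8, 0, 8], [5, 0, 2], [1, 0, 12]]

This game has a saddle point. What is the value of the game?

2

Row minima: 2, 0, 0, 0 → Player I's maximin is 2.
Column maxima: 8, 2, 12 → Player II's minimax is 2.
They coincide at (1, b), so the value is 2.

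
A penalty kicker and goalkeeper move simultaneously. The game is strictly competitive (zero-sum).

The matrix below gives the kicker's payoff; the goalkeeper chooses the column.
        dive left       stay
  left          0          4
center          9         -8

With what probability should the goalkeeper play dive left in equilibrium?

Row minima are 0 and -8, so the kicker's maximin is 0; column maxima are 9 and 4, so the goalkeeper's minimax is 4. These differ, so the equilibrium is in mixed strategies.
Let the goalkeeper play dive left with probability q. The kicker is indifferent when 4(1−q) = 9q − 8(1−q), giving q = 4/7.

4/7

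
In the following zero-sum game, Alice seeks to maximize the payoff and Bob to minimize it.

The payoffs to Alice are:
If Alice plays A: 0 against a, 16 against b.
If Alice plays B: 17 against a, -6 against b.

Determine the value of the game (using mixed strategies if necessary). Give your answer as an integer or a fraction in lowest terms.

272/39

Row minima are 0 and -6, so Alice's maximin is 0; column maxima are 17 and 16, so Bob's minimax is 16. These differ, so the equilibrium is in mixed strategies.
Let Alice play A with probability p. Bob is indifferent when 17(1−p) = 16p − 6(1−p), giving p = 23/39.
Let Bob play a with probability q. Alice is indifferent when 16(1−q) = 17q − 6(1−q), giving q = 22/39.
The value is 0·(22/39) + (16)·(17/39) = 272/39.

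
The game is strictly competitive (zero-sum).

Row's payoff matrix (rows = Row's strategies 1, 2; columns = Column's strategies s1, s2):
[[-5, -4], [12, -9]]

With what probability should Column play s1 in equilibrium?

Row minima are -5 and -9, so Row's maximin is -5; column maxima are 12 and -4, so Column's minimax is -4. These differ, so the equilibrium is in mixed strategies.
Let Column play s1 with probability q. Row is indifferent when −5q − 4(1−q) = 12q − 9(1−q), giving q = 5/22.

5/22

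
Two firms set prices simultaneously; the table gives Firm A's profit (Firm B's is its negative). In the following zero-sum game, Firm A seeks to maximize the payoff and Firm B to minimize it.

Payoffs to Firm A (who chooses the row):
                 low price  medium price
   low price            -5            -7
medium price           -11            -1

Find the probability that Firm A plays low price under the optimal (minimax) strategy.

Row minima are -7 and -11, so Firm A's maximin is -7; column maxima are -5 and -1, so Firm B's minimax is -5. These differ, so the equilibrium is in mixed strategies.
Let Firm A play low price with probability p. Firm B is indifferent when −5p − 11(1−p) = −7p − (1−p), giving p = 5/6.

5/6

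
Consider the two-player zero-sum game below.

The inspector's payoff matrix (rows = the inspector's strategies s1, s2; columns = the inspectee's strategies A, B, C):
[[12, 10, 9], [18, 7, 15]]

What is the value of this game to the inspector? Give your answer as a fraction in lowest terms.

Column A is strictly dominated by C for the inspectee (it gives the inspector more in every row).
The remaining 2×2 game on (s1, s2) × (B, C) has no saddle point. Let the inspector play s1 with probability p; indifference gives 10p + 7(1−p) = 9p + 15(1−p), so p = 8/9.
Similarly the inspectee's optimal q on B is 2/3, and the value is 10·(2/3) + (9)·(1/3) = 29/3.

29/3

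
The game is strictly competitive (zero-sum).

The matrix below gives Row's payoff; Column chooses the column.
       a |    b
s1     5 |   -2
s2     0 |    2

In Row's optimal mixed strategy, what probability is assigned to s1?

Row minima are -2 and 0, so Row's maximin is 0; column maxima are 5 and 2, so Column's minimax is 2. These differ, so the equilibrium is in mixed strategies.
Let Row play s1 with probability p. Column is indifferent when 5p = −2p + 2(1−p), giving p = 2/9.

2/9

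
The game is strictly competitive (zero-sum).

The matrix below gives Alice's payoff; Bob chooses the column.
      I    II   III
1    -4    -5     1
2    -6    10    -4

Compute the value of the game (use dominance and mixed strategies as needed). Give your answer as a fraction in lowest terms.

-70/17

Column III is strictly dominated by I for Bob (it gives Alice more in every row).
The remaining 2×2 game on (1, 2) × (I, II) has no saddle point. Let Alice play 1 with probability p; indifference gives −4p − 6(1−p) = −5p + 10(1−p), so p = 16/17.
Similarly Bob's optimal q on I is 15/17, and the value is -4·(15/17) + (-5)·(2/17) = -70/17.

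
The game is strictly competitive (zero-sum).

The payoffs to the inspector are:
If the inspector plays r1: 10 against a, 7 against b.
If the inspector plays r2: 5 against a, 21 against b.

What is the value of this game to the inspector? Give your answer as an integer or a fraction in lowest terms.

Row minima are 7 and 5, so the inspector's maximin is 7; column maxima are 10 and 21, so the inspectee's minimax is 10. These differ, so the equilibrium is in mixed strategies.
Let the inspector play r1 with probability p. The inspectee is indifferent when 10p + 5(1−p) = 7p + 21(1−p), giving p = 16/19.
Let the inspectee play a with probability q. The inspector is indifferent when 10q + 7(1−q) = 5q + 21(1−q), giving q = 14/19.
The value is 10·(14/19) + (7)·(5/19) = 175/19.

175/19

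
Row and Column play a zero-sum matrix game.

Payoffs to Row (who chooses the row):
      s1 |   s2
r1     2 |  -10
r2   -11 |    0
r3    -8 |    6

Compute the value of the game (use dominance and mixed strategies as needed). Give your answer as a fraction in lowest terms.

-34/13

Row r2 is strictly dominated by row r3, so Row never plays it.
The remaining 2×2 game on (r1, r3) × (s1, s2) has no saddle point. Let Row play r1 with probability p; indifference gives 2p − 8(1−p) = −10p + 6(1−p), so p = 7/13.
Similarly Column's optimal q on s1 is 8/13, and the value is 2·(8/13) + (-10)·(5/13) = -34/13.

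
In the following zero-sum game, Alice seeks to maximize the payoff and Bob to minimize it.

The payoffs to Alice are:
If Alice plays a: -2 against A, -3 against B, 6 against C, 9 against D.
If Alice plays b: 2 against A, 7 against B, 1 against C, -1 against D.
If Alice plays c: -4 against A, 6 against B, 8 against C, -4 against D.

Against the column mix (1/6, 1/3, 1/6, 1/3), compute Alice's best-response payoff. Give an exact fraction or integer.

8/3

a: (-2)·(1/6) + (-3)·(1/3) + (6)·(1/6) + (9)·(1/3) = 8/3.
b: (2)·(1/6) + (7)·(1/3) + (1)·(1/6) + (-1)·(1/3) = 5/2.
c: (-4)·(1/6) + (6)·(1/3) + (8)·(1/6) + (-4)·(1/3) = 4/3.
The best pure response is a with expected payoff 8/3.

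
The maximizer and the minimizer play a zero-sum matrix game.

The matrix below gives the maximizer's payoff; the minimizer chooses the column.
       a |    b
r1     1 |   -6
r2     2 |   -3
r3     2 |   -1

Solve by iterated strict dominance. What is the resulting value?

-1

Row r1 is strictly dominated by row r2 (2>1, -3>-6); eliminate r1.
Column a is strictly dominated by b for the minimizer (-3<2, -1<2); eliminate a.
Row r2 is strictly dominated by row r3 (-1>-3); eliminate r2.
Only (r3, b) remains, with payoff -1.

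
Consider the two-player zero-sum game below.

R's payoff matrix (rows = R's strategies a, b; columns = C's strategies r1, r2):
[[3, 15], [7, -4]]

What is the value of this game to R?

117/23

Row minima are 3 and -4, so R's maximin is 3; column maxima are 7 and 15, so C's minimax is 7. These differ, so the equilibrium is in mixed strategies.
Let R play a with probability p. C is indifferent when 3p + 7(1−p) = 15p − 4(1−p), giving p = 11/23.
Let C play r1 with probability q. R is indifferent when 3q + 15(1−q) = 7q − 4(1−q), giving q = 19/23.
The value is 3·(19/23) + (15)·(4/23) = 117/23.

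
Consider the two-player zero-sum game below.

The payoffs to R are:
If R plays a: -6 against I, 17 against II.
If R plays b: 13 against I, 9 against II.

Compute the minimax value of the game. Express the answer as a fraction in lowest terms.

275/27

Row minima are -6 and 9, so R's maximin is 9; column maxima are 13 and 17, so C's minimax is 13. These differ, so the equilibrium is in mixed strategies.
Let R play a with probability p. C is indifferent when −6p + 13(1−p) = 17p + 9(1−p), giving p = 4/27.
Let C play I with probability q. R is indifferent when −6q + 17(1−q) = 13q + 9(1−q), giving q = 8/27.
The value is -6·(8/27) + (17)·(19/27) = 275/27.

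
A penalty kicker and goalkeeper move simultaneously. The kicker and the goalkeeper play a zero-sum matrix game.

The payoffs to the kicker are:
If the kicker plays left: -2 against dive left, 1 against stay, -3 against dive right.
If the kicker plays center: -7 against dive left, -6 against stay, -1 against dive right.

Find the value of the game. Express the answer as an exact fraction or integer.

-19/7

Column stay is strictly dominated by dive left for the goalkeeper (it gives the kicker more in every row).
The remaining 2×2 game on (left, center) × (dive left, dive right) has no saddle point. Let the kicker play left with probability p; indifference gives −2p − 7(1−p) = −3p − (1−p), so p = 6/7.
Similarly the goalkeeper's optimal q on dive left is 2/7, and the value is -2·(2/7) + (-3)·(5/7) = -19/7.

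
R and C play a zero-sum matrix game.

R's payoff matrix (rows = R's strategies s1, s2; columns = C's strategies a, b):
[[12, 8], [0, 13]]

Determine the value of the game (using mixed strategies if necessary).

156/17

Row minima are 8 and 0, so R's maximin is 8; column maxima are 12 and 13, so C's minimax is 12. These differ, so the equilibrium is in mixed strategies.
Let R play s1 with probability p. C is indifferent when 12p = 8p + 13(1−p), giving p = 13/17.
Let C play a with probability q. R is indifferent when 12q + 8(1−q) = 13(1−q), giving q = 5/17.
The value is 12·(5/17) + (8)·(12/17) = 156/17.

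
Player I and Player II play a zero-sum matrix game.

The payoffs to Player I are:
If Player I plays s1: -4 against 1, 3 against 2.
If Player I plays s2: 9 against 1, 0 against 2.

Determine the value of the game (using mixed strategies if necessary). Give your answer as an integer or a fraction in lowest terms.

Row minima are -4 and 0, so Player I's maximin is 0; column maxima are 9 and 3, so Player II's minimax is 3. These differ, so the equilibrium is in mixed strategies.
Let Player I play s1 with probability p. Player II is indifferent when −4p + 9(1−p) = 3p, giving p = 9/16.
Let Player II play 1 with probability q. Player I is indifferent when −4q + 3(1−q) = 9q, giving q = 3/16.
The value is -4·(3/16) + (3)·(13/16) = 27/16.

27/16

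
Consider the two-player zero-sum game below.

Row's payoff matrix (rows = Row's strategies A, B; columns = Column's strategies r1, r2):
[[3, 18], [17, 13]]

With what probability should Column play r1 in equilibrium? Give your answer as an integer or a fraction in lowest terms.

5/19

Row minima are 3 and 13, so Row's maximin is 13; column maxima are 17 and 18, so Column's minimax is 17. These differ, so the equilibrium is in mixed strategies.
Let Column play r1 with probability q. Row is indifferent when 3q + 18(1−q) = 17q + 13(1−q), giving q = 5/19.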